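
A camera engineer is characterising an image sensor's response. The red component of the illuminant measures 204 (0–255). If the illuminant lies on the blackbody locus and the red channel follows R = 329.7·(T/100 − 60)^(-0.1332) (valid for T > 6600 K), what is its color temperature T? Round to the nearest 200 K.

(t − 60)^(-0.1332) = 204/329.7 = 0.61874.
t − 60 = 0.61874^(1/-0.1332) = 0.61874^(-7.508) = 36.748, so t = 96.748.
T = 100·t = 9675 K → 9600 K to the nearest 200 K.

9600 K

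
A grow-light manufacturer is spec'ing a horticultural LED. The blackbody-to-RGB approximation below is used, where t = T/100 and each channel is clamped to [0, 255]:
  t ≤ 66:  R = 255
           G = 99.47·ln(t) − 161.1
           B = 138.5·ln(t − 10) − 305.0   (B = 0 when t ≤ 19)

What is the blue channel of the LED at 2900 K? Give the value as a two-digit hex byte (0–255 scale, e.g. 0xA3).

0x67

t = 2900/100 = 29; the t ≤ 66 branch applies.
B = 138.5·ln(29 − 10) − 305.0 = 138.5·ln 19 − 305.0 = 138.5·2.9444 − 305.0 = 102.805.
Rounded: 103; in hex, 0x67.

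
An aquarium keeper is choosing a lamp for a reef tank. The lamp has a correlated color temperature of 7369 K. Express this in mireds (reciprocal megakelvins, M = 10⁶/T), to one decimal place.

M = 10⁶ / 7369 = 135.704 → 135.7 mireds.

135.7 mireds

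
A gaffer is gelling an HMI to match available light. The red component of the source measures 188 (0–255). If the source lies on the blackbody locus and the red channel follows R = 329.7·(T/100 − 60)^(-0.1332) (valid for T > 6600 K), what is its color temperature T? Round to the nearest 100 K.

12800 K

(t − 60)^(-0.1332) = 188/329.7 = 0.57022.
t − 60 = 0.57022^(1/-0.1332) = 0.57022^(-7.508) = 67.848, so t = 127.848.
T = 100·t = 12785 K → 12800 K to the nearest 100 K.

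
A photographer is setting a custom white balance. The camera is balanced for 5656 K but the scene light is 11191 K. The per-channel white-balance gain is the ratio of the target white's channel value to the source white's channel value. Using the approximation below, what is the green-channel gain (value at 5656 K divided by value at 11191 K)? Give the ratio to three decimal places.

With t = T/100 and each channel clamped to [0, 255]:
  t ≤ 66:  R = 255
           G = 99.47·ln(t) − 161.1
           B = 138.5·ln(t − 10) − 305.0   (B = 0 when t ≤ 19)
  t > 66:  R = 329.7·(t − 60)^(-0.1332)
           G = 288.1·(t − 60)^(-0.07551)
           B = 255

At 11191 K (t = 111.91):
  G = 288.1·(111.91 − 60)^(-0.07551) = 288.1·51.91^(-0.07551) = 288.1·0.74213 = 213.808.
At 5656 K (t = 56.56):
  G = 99.47·ln 56.56 − 161.1 = 99.47·4.0353 − 161.1 = 240.291.
Gain = 240.291 / 213.808 = 1.1239 → 1.124.

1.124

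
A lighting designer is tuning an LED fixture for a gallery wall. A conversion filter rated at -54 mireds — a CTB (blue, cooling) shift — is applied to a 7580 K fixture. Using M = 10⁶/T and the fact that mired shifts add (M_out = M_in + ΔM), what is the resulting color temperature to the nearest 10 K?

12830 K

M_in = 10⁶/7580 = 131.93 mireds.
M_out = 131.93 + (-54) = 77.93 mireds.
T_out = 10⁶/77.93 = 12832.7 K → 12830 K.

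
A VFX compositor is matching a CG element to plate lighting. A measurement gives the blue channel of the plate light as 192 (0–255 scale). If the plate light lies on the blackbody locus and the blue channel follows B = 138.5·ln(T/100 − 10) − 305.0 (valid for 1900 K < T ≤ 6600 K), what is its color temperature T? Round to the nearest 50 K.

ln(t − 10) = (192 + 305.0) / 138.5 = 3.5884.
t − 10 = e^3.5884 = 36.178, so t = 46.178.
T = 100·t = 4618 K → 4600 K to the nearest 50 K.

4600 K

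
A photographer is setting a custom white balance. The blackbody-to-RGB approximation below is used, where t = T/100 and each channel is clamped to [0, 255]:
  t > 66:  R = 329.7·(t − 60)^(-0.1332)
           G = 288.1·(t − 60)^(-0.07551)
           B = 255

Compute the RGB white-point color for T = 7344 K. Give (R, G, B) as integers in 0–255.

(233, 237, 255)

t = 7344/100 = 73.44; the t > 66 branch applies.
R = 329.7·(73.44 − 60)^(-0.1332) = 329.7·13.44^(-0.1332) = 329.7·0.70745 = 233.247.
G = 288.1·(73.44 − 60)^(-0.07551) = 288.1·13.44^(-0.07551) = 288.1·0.82185 = 236.776.
B = 255 by definition for t > 66.
Rounded: (233, 237, 255).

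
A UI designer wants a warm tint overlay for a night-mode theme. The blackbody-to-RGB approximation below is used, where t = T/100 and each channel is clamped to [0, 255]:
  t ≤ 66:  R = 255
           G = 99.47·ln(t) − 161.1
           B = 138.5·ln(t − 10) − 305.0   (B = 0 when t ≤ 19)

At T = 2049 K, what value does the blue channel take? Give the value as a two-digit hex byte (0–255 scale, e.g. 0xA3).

t = 2049/100 = 20.49; the t ≤ 66 branch applies.
B = 138.5·ln(20.49 − 10) − 305.0 = 138.5·ln 10.49 − 305.0 = 138.5·2.3504 − 305.0 = 20.534.
Rounded: 21; in hex, 0x15.

0x15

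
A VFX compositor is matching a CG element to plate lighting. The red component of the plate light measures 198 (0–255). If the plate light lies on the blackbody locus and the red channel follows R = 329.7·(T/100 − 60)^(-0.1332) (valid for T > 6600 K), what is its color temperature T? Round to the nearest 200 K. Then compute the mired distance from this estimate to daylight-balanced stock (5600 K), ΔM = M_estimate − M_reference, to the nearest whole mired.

(t − 60)^(-0.1332) = 198/329.7 = 0.60055.
t − 60 = 0.60055^(1/-0.1332) = 0.60055^(-7.508) = 45.980, so t = 105.980.
T = 100·t = 10598 K → 10600 K to the nearest 200 K.
M_estimate = 10⁶/10600 = 94.34; M_reference = 10⁶/5600 = 178.57.
ΔM = 94.34 − 178.57 = -84.23 → -84 mireds.

-84 mireds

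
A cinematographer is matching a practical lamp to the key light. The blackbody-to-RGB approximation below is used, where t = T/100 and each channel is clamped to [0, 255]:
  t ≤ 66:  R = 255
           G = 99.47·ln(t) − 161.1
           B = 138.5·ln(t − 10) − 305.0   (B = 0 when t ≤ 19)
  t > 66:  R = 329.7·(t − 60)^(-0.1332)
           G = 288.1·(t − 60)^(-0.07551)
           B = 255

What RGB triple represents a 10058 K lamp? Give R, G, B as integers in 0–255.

t = 10058/100 = 100.58; the t > 66 branch applies.
R = 329.7·(100.58 − 60)^(-0.1332) = 329.7·40.58^(-0.1332) = 329.7·0.61062 = 201.322.
G = 288.1·(100.58 − 60)^(-0.07551) = 288.1·40.58^(-0.07551) = 288.1·0.75606 = 217.821.
B = 255 by definition for t > 66.
Rounded: (201, 218, 255).

R=201, G=218, B=255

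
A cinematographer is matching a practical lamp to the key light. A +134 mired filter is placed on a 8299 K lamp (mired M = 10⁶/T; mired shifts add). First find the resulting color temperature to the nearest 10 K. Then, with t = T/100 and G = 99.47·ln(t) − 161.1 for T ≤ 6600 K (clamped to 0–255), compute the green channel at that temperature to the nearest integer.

M_in = 10⁶/8299 = 120.50; M_out = 120.50 + (+134) = 254.50.
T_out = 10⁶/254.50 = 3929.3 K → 3930 K; t = 39.3.
G = 99.47·ln 39.3 − 161.1 = 99.47·3.6712 − 161.1 = 204.077.
Rounded: 204.

204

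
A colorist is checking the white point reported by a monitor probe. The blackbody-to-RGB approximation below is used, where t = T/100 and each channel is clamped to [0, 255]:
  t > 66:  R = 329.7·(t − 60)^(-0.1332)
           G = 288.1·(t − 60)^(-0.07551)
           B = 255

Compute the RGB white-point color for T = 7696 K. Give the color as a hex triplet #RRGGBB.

t = 7696/100 = 76.96; the t > 66 branch applies.
R = 329.7·(76.96 − 60)^(-0.1332) = 329.7·16.96^(-0.1332) = 329.7·0.68587 = 226.131.
G = 288.1·(76.96 − 60)^(-0.07551) = 288.1·16.96^(-0.07551) = 288.1·0.80754 = 232.653.
B = 255 by definition for t > 66.
Rounded: (226, 233, 255).
In hex: #E2E9FF.

#E2E9FF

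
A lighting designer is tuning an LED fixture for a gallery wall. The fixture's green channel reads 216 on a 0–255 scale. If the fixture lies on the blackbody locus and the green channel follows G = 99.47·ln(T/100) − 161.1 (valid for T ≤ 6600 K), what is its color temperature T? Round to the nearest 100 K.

4400 K

ln t = (216 + 161.1) / 99.47 = 3.7911.
t = e^3.7911 = 44.305.
T = 100·t = 4430 K → 4400 K to the nearest 100 K.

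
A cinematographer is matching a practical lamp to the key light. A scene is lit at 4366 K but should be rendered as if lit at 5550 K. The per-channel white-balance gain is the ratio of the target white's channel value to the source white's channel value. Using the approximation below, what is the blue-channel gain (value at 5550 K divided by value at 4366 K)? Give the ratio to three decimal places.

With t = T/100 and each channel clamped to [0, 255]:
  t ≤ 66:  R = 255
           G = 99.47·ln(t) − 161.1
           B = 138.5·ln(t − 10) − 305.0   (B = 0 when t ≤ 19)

1.229

At 4366 K (t = 43.66):
  B = 138.5·ln(43.66 − 10) − 305.0 = 138.5·ln 33.66 − 305.0 = 138.5·3.5163 − 305.0 = 182.009.
At 5550 K (t = 55.5):
  B = 138.5·ln(55.5 − 10) − 305.0 = 138.5·ln 45.5 − 305.0 = 138.5·3.8177 − 305.0 = 223.753.
Gain = 223.753 / 182.009 = 1.2294 → 1.229.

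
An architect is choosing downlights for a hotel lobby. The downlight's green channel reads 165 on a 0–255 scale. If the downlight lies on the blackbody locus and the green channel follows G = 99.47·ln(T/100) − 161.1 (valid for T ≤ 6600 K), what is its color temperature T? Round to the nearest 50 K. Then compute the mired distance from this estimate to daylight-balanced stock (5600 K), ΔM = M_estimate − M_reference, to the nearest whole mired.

ln t = (165 + 161.1) / 99.47 = 3.2784.
t = e^3.2784 = 26.533.
T = 100·t = 2653 K → 2650 K to the nearest 50 K.
M_estimate = 10⁶/2650 = 377.36; M_reference = 10⁶/5600 = 178.57.
ΔM = 377.36 − 178.57 = 198.79 → +199 mireds.

+199 mireds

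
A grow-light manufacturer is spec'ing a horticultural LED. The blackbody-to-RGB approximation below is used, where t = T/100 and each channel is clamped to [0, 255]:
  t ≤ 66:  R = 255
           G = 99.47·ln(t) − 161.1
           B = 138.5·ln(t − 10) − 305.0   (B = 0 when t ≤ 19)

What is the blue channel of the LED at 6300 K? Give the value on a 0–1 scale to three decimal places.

0.960

t = 6300/100 = 63; the t ≤ 66 branch applies.
B = 138.5·ln(63 − 10) − 305.0 = 138.5·ln 53 − 305.0 = 138.5·3.9703 − 305.0 = 244.885.
On a 0–1 scale: 244.885/255 = 0.9603 → 0.960.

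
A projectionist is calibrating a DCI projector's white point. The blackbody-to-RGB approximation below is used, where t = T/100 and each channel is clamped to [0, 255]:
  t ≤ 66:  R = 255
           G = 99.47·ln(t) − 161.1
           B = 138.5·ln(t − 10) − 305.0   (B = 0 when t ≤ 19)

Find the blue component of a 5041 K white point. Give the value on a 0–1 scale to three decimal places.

0.813

t = 5041/100 = 50.41; the t ≤ 66 branch applies.
B = 138.5·ln(50.41 − 10) − 305.0 = 138.5·ln 40.41 − 305.0 = 138.5·3.6991 − 305.0 = 207.322.
On a 0–1 scale: 207.322/255 = 0.8130 → 0.813.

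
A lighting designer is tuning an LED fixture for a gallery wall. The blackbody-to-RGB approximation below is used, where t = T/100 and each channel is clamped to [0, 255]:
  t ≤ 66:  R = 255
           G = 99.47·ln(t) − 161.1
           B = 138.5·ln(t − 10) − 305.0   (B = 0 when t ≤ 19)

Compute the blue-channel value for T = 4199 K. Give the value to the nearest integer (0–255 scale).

175

t = 4199/100 = 41.99; the t ≤ 66 branch applies.
B = 138.5·ln(41.99 − 10) − 305.0 = 138.5·ln 31.99 − 305.0 = 138.5·3.4654 − 305.0 = 174.961.
Rounded: 175.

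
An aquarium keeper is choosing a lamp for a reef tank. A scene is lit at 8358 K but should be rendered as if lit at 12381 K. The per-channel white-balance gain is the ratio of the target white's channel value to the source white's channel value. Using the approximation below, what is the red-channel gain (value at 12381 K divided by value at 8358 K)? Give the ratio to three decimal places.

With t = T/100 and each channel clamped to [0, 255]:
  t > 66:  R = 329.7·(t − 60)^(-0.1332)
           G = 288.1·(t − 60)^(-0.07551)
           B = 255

0.876

At 8358 K (t = 83.58):
  R = 329.7·(83.58 − 60)^(-0.1332) = 329.7·23.58^(-0.1332) = 329.7·0.65641 = 216.419.
At 12381 K (t = 123.81):
  R = 329.7·(123.81 − 60)^(-0.1332) = 329.7·63.81^(-0.1332) = 329.7·0.57490 = 189.543.
Gain = 189.543 / 216.419 = 0.8758 → 0.876.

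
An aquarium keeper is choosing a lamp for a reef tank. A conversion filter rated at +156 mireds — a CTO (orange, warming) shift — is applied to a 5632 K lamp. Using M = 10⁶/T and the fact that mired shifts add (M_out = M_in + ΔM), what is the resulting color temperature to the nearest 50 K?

M_in = 10⁶/5632 = 177.56 mireds.
M_out = 177.56 + (+156) = 333.56 mireds.
T_out = 10⁶/333.56 = 2998.0 K → 3000 K.

3000 K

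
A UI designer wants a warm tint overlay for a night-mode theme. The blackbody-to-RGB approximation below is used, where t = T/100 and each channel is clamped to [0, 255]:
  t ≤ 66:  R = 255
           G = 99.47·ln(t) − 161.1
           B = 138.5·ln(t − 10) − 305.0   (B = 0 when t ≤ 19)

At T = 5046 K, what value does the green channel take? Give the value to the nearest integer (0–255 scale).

229

t = 5046/100 = 50.46; the t ≤ 66 branch applies.
G = 99.47·ln 50.46 − 161.1 = 99.47·3.9212 − 161.1 = 228.940.
Rounded: 229.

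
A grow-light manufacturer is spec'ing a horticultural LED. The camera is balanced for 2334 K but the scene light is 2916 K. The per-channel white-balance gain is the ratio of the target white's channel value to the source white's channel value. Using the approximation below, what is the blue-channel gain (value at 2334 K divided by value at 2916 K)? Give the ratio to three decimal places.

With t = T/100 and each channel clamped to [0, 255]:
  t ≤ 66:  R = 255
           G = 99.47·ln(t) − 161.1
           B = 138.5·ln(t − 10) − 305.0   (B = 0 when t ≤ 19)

0.518

At 2916 K (t = 29.16):
  B = 138.5·ln(29.16 − 10) − 305.0 = 138.5·ln 19.16 − 305.0 = 138.5·2.9528 − 305.0 = 103.966.
At 2334 K (t = 23.34):
  B = 138.5·ln(23.34 − 10) − 305.0 = 138.5·ln 13.34 − 305.0 = 138.5·2.5908 − 305.0 = 53.821.
Gain = 53.821 / 103.966 = 0.5177 → 0.518.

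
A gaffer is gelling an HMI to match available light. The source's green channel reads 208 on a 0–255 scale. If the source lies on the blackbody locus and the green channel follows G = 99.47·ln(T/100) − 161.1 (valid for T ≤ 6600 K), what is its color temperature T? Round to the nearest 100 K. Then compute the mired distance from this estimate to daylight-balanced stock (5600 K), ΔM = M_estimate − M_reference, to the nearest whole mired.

+65 mireds

ln t = (208 + 161.1) / 99.47 = 3.7107.
t = e^3.7107 = 40.881.
T = 100·t = 4088 K → 4100 K to the nearest 100 K.
M_estimate = 10⁶/4100 = 243.90; M_reference = 10⁶/5600 = 178.57.
ΔM = 243.90 − 178.57 = 65.33 → +65 mireds.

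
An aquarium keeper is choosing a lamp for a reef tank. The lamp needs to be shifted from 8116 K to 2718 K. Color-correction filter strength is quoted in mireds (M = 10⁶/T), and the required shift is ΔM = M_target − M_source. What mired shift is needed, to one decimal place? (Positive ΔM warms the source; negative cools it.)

+244.7 mireds

M_source = 10⁶/8116 = 123.213; M_target = 10⁶/2718 = 367.918.
ΔM = 367.918 − 123.213 = 244.704 → +244.7 mireds, a warming shift.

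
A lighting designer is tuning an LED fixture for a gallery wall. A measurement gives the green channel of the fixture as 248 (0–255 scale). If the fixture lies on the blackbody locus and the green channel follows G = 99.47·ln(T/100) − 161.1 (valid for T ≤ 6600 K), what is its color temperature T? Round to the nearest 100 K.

6100 K

ln t = (248 + 161.1) / 99.47 = 4.1128.
t = e^4.1128 = 61.117.
T = 100·t = 6112 K → 6100 K to the nearest 100 K.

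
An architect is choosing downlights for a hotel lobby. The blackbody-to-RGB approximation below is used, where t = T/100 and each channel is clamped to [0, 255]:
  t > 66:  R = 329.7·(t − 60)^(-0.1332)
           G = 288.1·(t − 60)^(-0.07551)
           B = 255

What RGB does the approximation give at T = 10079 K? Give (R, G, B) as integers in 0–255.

(201, 218, 255)

t = 10079/100 = 100.79; the t > 66 branch applies.
R = 329.7·(100.79 − 60)^(-0.1332) = 329.7·40.79^(-0.1332) = 329.7·0.61020 = 201.184.
G = 288.1·(100.79 − 60)^(-0.07551) = 288.1·40.79^(-0.07551) = 288.1·0.75577 = 217.736.
B = 255 by definition for t > 66.
Rounded: (201, 218, 255).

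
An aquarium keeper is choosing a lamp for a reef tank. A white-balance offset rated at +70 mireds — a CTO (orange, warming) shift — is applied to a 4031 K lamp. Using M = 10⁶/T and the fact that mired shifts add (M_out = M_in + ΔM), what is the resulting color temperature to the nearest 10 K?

3140 K

M_in = 10⁶/4031 = 248.08 mireds.
M_out = 248.08 + (+70) = 318.08 mireds.
T_out = 10⁶/318.08 = 3143.9 K → 3140 K.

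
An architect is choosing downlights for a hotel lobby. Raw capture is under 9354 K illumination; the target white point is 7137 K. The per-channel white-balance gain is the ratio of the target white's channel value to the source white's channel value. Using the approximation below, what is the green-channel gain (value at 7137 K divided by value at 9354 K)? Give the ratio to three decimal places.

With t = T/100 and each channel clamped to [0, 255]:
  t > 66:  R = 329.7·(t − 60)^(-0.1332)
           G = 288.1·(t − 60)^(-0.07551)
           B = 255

1.085

At 9354 K (t = 93.54):
  G = 288.1·(93.54 − 60)^(-0.07551) = 288.1·33.54^(-0.07551) = 288.1·0.76702 = 220.977.
At 7137 K (t = 71.37):
  G = 288.1·(71.37 − 60)^(-0.07551) = 288.1·11.37^(-0.07551) = 288.1·0.83230 = 239.785.
Gain = 239.785 / 220.977 = 1.0851 → 1.085.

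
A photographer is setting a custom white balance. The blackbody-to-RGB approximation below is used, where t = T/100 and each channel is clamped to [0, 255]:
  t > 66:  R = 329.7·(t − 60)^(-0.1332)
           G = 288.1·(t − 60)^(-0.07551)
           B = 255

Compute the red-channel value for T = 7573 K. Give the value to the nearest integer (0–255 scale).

228

t = 7573/100 = 75.73; the t > 66 branch applies.
R = 329.7·(75.73 − 60)^(-0.1332) = 329.7·15.73^(-0.1332) = 329.7·0.69278 = 228.410.
Rounded: 228.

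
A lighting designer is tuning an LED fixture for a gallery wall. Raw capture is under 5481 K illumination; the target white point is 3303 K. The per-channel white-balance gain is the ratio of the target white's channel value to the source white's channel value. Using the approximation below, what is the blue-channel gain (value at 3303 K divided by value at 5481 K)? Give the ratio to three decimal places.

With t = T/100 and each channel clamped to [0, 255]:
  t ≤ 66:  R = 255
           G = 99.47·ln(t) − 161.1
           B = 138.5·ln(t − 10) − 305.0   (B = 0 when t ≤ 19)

0.584

At 5481 K (t = 54.81):
  B = 138.5·ln(54.81 − 10) − 305.0 = 138.5·ln 44.81 − 305.0 = 138.5·3.8024 − 305.0 = 221.637.
At 3303 K (t = 33.03):
  B = 138.5·ln(33.03 − 10) − 305.0 = 138.5·ln 23.03 − 305.0 = 138.5·3.1368 − 305.0 = 129.446.
Gain = 129.446 / 221.637 = 0.5840 → 0.584.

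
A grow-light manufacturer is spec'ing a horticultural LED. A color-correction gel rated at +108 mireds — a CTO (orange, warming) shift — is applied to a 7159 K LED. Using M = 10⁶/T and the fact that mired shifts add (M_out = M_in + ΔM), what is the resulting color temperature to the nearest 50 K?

4050 K

M_in = 10⁶/7159 = 139.68 mireds.
M_out = 139.68 + (+108) = 247.68 mireds.
T_out = 10⁶/247.68 = 4037.4 K → 4050 K.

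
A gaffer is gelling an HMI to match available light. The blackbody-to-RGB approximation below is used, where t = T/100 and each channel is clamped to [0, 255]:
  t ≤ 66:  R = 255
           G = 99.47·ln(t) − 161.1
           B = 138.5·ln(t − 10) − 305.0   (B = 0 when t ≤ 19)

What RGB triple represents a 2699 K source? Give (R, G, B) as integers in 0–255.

(255, 167, 87)

t = 2699/100 = 26.99; the t ≤ 66 branch applies.
R = 255 by definition for t ≤ 66.
G = 99.47·ln 26.99 − 161.1 = 99.47·3.2955 − 161.1 = 166.700.
B = 138.5·ln(26.99 − 10) − 305.0 = 138.5·ln 16.99 − 305.0 = 138.5·2.8326 − 305.0 = 87.319.
Rounded: (255, 167, 87).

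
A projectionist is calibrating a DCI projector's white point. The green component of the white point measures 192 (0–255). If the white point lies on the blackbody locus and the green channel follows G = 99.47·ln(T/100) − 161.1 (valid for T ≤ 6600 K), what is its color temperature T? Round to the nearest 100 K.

3500 K

ln t = (192 + 161.1) / 99.47 = 3.5498.
t = e^3.5498 = 34.807.
T = 100·t = 3481 K → 3500 K to the nearest 100 K.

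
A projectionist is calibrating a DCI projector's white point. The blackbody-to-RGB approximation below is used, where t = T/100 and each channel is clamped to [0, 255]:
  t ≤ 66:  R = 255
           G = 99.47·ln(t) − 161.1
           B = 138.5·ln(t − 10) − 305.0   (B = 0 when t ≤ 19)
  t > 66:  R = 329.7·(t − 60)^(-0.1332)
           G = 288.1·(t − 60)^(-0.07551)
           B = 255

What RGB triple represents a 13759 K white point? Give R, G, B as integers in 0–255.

R=185, G=207, B=255

t = 13759/100 = 137.59; the t > 66 branch applies.
R = 329.7·(137.59 − 60)^(-0.1332) = 329.7·77.59^(-0.1332) = 329.7·0.56012 = 184.670.
G = 288.1·(137.59 − 60)^(-0.07551) = 288.1·77.59^(-0.07551) = 288.1·0.71995 = 207.417.
B = 255 by definition for t > 66.
Rounded: (185, 207, 255).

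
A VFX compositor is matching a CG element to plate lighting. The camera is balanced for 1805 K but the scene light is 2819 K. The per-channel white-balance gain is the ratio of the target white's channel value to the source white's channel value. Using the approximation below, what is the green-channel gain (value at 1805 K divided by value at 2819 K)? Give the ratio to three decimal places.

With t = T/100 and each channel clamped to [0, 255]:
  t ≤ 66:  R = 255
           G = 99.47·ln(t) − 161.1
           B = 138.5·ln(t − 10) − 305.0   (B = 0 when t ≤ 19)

At 2819 K (t = 28.19):
  G = 99.47·ln 28.19 − 161.1 = 99.47·3.3390 − 161.1 = 171.027.
At 1805 K (t = 18.05):
  G = 99.47·ln 18.05 − 161.1 = 99.47·2.8931 − 161.1 = 126.681.
Gain = 126.681 / 171.027 = 0.7407 → 0.741.

0.741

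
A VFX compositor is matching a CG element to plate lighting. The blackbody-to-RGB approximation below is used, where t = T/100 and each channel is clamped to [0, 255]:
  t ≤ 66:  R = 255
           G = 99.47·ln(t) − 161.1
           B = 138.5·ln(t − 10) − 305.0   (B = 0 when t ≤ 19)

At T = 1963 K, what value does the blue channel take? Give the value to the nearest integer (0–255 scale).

t = 1963/100 = 19.63; the t ≤ 66 branch applies.
B = 138.5·ln(19.63 − 10) − 305.0 = 138.5·ln 9.63 − 305.0 = 138.5·2.2649 − 305.0 = 8.686.
Rounded: 9.

9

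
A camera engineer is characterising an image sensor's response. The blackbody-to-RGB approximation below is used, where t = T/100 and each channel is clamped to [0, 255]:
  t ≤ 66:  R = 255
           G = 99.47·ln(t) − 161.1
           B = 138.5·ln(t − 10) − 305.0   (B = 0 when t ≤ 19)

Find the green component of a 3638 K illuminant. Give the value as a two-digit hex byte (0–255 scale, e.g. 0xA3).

t = 3638/100 = 36.38; the t ≤ 66 branch applies.
G = 99.47·ln 36.38 − 161.1 = 99.47·3.5940 − 161.1 = 196.397.
Rounded: 196; in hex, 0xC4.

0xC4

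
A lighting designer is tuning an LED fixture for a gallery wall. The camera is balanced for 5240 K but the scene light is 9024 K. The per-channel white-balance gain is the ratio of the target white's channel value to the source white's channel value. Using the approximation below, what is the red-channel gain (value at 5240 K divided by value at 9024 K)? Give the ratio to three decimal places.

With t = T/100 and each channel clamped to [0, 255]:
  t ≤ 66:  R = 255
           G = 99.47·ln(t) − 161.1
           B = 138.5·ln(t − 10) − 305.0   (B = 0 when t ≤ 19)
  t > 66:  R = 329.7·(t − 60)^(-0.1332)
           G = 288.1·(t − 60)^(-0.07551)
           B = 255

1.218

At 9024 K (t = 90.24):
  R = 329.7·(90.24 − 60)^(-0.1332) = 329.7·30.24^(-0.1332) = 329.7·0.63502 = 209.366.
At 5240 K (t = 52.4):
  R = 255 by definition for t ≤ 66.
Gain = 255.000 / 209.366 = 1.2180 → 1.218.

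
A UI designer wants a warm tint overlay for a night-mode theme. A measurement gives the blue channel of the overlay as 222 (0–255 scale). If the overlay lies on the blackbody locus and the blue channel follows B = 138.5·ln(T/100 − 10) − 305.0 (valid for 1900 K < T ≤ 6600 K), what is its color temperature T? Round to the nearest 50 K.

5500 K

ln(t − 10) = (222 + 305.0) / 138.5 = 3.8051.
t − 10 = e^3.8051 = 44.928, so t = 54.928.
T = 100·t = 5493 K → 5500 K to the nearest 50 K.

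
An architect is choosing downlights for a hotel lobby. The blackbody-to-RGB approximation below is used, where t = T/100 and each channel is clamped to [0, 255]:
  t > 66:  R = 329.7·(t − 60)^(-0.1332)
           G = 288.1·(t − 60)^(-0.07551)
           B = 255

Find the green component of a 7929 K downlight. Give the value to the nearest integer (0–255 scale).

230

t = 7929/100 = 79.29; the t > 66 branch applies.
G = 288.1·(79.29 − 60)^(-0.07551) = 288.1·19.29^(-0.07551) = 288.1·0.79973 = 230.403.
Rounded: 230.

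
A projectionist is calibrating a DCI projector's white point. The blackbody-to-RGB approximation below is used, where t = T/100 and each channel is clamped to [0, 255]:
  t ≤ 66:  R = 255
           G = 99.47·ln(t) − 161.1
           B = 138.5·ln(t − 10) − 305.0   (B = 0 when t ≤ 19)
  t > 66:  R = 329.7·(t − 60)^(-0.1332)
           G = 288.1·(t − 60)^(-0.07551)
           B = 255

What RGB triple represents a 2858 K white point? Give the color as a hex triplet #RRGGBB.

#FFAC64

t = 2858/100 = 28.58; the t ≤ 66 branch applies.
R = 255 by definition for t ≤ 66.
G = 99.47·ln 28.58 − 161.1 = 99.47·3.3527 − 161.1 = 172.394.
B = 138.5·ln(28.58 − 10) − 305.0 = 138.5·ln 18.58 − 305.0 = 138.5·2.9221 − 305.0 = 99.709.
Rounded: (255, 172, 100).
In hex: #FFAC64.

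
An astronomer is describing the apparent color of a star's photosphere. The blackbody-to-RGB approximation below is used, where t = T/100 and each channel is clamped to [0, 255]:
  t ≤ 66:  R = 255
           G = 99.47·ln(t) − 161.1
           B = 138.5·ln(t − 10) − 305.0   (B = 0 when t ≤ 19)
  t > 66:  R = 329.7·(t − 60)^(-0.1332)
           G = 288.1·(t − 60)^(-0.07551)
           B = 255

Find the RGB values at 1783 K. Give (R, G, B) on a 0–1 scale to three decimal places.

(1.000, 0.492, 0.000)

t = 1783/100 = 17.83; the t ≤ 66 branch applies.
R = 255 by definition for t ≤ 66.
G = 99.47·ln 17.83 − 161.1 = 99.47·2.8809 − 161.1 = 125.461.
t = 17.83 ≤ 19, so B = 0.
Dividing each by 255: (1.0000, 0.4920, 0.0000) → (1.000, 0.492, 0.000).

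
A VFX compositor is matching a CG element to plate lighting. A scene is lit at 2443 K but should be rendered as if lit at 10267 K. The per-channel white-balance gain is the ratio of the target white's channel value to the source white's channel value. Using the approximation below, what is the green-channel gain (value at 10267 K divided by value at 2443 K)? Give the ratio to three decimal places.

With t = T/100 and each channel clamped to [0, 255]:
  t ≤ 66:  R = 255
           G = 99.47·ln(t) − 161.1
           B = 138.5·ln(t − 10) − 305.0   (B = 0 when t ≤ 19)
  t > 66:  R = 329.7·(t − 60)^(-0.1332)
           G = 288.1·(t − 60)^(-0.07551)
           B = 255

1.384

At 2443 K (t = 24.43):
  G = 99.47·ln 24.43 − 161.1 = 99.47·3.1958 − 161.1 = 156.787.
At 10267 K (t = 102.67):
  G = 288.1·(102.67 − 60)^(-0.07551) = 288.1·42.67^(-0.07551) = 288.1·0.75320 = 216.996.
Gain = 216.996 / 156.787 = 1.3840 → 1.384.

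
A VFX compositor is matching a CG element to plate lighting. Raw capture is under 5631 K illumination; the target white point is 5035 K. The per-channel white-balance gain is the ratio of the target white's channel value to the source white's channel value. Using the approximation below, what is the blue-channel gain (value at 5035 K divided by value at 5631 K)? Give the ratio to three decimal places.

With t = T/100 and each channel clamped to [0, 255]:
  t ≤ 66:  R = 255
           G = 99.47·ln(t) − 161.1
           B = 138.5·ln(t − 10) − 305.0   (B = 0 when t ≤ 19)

0.916

At 5631 K (t = 56.31):
  B = 138.5·ln(56.31 − 10) − 305.0 = 138.5·ln 46.31 − 305.0 = 138.5·3.8354 − 305.0 = 226.197.
At 5035 K (t = 50.35):
  B = 138.5·ln(50.35 − 10) − 305.0 = 138.5·ln 40.35 − 305.0 = 138.5·3.6976 − 305.0 = 207.116.
Gain = 207.116 / 226.197 = 0.9156 → 0.916.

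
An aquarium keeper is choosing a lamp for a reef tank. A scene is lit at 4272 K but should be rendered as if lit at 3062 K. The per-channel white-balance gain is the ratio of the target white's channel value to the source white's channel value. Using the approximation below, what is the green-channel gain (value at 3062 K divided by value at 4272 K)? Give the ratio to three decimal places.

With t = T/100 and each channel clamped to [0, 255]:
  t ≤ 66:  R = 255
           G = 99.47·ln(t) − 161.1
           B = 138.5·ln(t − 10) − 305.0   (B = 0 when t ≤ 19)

At 4272 K (t = 42.72):
  G = 99.47·ln 42.72 − 161.1 = 99.47·3.7547 − 161.1 = 212.377.
At 3062 K (t = 30.62):
  G = 99.47·ln 30.62 − 161.1 = 99.47·3.4217 − 161.1 = 179.252.
Gain = 179.252 / 212.377 = 0.8440 → 0.844.

0.844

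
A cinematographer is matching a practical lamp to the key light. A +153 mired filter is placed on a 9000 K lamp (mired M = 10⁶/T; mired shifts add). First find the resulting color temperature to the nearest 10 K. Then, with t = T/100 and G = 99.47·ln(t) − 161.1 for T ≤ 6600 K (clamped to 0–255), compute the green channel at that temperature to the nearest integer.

200

M_in = 10⁶/9000 = 111.11; M_out = 111.11 + (+153) = 264.11.
T_out = 10⁶/264.11 = 3786.3 K → 3790 K; t = 37.9.
G = 99.47·ln 37.9 − 161.1 = 99.47·3.6350 − 161.1 = 200.469.
Rounded: 200.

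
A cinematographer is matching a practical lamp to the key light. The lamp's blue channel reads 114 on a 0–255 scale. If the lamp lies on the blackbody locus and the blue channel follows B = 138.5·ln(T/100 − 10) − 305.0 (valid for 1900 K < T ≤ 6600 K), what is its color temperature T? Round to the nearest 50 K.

3050 K

ln(t − 10) = (114 + 305.0) / 138.5 = 3.0253.
t − 10 = e^3.0253 = 20.600, so t = 30.600.
T = 100·t = 3060 K → 3050 K to the nearest 50 K.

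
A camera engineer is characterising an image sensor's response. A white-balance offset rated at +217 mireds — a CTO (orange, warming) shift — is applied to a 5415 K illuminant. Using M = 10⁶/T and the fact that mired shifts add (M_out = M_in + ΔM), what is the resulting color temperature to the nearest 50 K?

2500 K

M_in = 10⁶/5415 = 184.67 mireds.
M_out = 184.67 + (+217) = 401.67 mireds.
T_out = 10⁶/401.67 = 2489.6 K → 2500 K.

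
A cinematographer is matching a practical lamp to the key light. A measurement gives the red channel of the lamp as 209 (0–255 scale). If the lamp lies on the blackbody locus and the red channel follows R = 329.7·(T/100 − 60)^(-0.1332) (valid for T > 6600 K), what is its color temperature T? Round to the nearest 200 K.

9000 K

(t − 60)^(-0.1332) = 209/329.7 = 0.63391.
t − 60 = 0.63391^(1/-0.1332) = 0.63391^(-7.508) = 30.639, so t = 90.639.
T = 100·t = 9064 K → 9000 K to the nearest 200 K.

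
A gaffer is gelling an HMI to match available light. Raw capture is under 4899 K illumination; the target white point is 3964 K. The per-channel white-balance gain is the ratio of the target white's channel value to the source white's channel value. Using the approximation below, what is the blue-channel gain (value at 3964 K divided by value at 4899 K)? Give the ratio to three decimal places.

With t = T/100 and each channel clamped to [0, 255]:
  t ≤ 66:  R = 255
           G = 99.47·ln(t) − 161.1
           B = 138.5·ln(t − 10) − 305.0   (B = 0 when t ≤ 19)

0.812

At 4899 K (t = 48.99):
  B = 138.5·ln(48.99 − 10) − 305.0 = 138.5·ln 38.99 − 305.0 = 138.5·3.6633 − 305.0 = 202.368.
At 3964 K (t = 39.64):
  B = 138.5·ln(39.64 − 10) − 305.0 = 138.5·ln 29.64 − 305.0 = 138.5·3.3891 − 305.0 = 164.394.
Gain = 164.394 / 202.368 = 0.8124 → 0.812.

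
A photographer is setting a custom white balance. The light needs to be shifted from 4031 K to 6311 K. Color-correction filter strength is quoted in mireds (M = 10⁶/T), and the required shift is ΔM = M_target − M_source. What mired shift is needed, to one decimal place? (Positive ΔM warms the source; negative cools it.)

M_source = 10⁶/4031 = 248.077; M_target = 10⁶/6311 = 158.453.
ΔM = 158.453 − 248.077 = -89.624 → -89.6 mireds, a cooling shift.

-89.6 mireds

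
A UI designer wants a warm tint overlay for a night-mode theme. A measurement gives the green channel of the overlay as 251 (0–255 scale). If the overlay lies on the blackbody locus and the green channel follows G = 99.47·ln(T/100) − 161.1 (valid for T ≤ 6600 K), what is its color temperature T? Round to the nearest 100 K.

6300 K

ln t = (251 + 161.1) / 99.47 = 4.1430.
t = e^4.1430 = 62.989.
T = 100·t = 6299 K → 6300 K to the nearest 100 K.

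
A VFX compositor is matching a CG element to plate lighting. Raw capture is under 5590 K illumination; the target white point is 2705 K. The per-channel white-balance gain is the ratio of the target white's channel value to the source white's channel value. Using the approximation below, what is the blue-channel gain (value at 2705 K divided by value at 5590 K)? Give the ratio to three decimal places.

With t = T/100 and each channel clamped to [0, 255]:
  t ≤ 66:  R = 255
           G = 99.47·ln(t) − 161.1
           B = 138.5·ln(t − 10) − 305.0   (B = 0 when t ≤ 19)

0.390

At 5590 K (t = 55.9):
  B = 138.5·ln(55.9 − 10) − 305.0 = 138.5·ln 45.9 − 305.0 = 138.5·3.8265 − 305.0 = 224.965.
At 2705 K (t = 27.05):
  B = 138.5·ln(27.05 − 10) − 305.0 = 138.5·ln 17.05 − 305.0 = 138.5·2.8362 − 305.0 = 87.807.
Gain = 87.807 / 224.965 = 0.3903 → 0.390.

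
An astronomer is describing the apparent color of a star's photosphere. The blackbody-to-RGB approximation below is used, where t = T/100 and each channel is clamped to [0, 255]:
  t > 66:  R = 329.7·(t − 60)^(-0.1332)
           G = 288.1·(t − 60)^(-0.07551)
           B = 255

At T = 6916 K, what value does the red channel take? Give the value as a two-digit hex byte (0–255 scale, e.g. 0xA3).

0xF5

t = 6916/100 = 69.16; the t > 66 branch applies.
R = 329.7·(69.16 − 60)^(-0.1332) = 329.7·9.16^(-0.1332) = 329.7·0.74452 = 245.468.
Rounded: 245; in hex, 0xF5.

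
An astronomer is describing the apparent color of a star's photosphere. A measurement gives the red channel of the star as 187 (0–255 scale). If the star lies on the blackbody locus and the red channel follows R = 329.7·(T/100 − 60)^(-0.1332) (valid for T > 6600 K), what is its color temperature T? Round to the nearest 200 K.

(t − 60)^(-0.1332) = 187/329.7 = 0.56718.
t − 60 = 0.56718^(1/-0.1332) = 0.56718^(-7.508) = 70.620, so t = 130.620.
T = 100·t = 13062 K → 13000 K to the nearest 200 K.

13000 K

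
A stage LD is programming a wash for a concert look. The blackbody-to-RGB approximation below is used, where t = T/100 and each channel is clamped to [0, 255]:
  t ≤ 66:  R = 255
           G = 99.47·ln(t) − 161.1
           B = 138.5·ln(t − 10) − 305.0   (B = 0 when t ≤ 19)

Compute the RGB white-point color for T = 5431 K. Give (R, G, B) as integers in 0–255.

t = 5431/100 = 54.31; the t ≤ 66 branch applies.
R = 255 by definition for t ≤ 66.
G = 99.47·ln 54.31 − 161.1 = 99.47·3.9947 − 161.1 = 236.254.
B = 138.5·ln(54.31 − 10) − 305.0 = 138.5·ln 44.31 − 305.0 = 138.5·3.7912 − 305.0 = 220.083.
Rounded: (255, 236, 220).

(255, 236, 220)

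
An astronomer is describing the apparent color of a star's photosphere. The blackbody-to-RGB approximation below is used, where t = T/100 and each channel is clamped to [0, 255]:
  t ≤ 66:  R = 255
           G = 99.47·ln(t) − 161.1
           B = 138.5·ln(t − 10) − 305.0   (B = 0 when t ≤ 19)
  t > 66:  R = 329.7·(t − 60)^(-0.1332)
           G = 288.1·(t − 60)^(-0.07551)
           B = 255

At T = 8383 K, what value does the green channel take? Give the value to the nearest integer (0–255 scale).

t = 8383/100 = 83.83; the t > 66 branch applies.
G = 288.1·(83.83 − 60)^(-0.07551) = 288.1·23.83^(-0.07551) = 288.1·0.78707 = 226.755.
Rounded: 227.

227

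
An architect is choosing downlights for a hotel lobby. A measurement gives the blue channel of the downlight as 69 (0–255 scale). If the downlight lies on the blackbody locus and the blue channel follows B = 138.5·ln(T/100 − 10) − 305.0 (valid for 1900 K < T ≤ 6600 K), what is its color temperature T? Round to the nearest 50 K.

ln(t − 10) = (69 + 305.0) / 138.5 = 2.7004.
t − 10 = e^2.7004 = 14.885, so t = 24.885.
T = 100·t = 2489 K → 2500 K to the nearest 50 K.

2500 K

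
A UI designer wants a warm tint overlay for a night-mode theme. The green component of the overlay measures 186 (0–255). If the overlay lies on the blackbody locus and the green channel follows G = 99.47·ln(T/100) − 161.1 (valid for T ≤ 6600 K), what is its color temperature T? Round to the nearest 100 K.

ln t = (186 + 161.1) / 99.47 = 3.4895.
t = e^3.4895 = 32.769.
T = 100·t = 3277 K → 3300 K to the nearest 100 K.

3300 K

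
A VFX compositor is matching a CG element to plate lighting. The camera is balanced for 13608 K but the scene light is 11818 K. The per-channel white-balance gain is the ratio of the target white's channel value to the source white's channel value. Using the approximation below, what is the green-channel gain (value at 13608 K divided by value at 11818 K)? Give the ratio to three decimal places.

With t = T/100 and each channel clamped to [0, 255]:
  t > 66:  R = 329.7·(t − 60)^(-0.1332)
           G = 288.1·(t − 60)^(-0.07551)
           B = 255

0.980

At 11818 K (t = 118.18):
  G = 288.1·(118.18 − 60)^(-0.07551) = 288.1·58.18^(-0.07551) = 288.1·0.73577 = 211.975.
At 13608 K (t = 136.08):
  G = 288.1·(136.08 − 60)^(-0.07551) = 288.1·76.08^(-0.07551) = 288.1·0.72102 = 207.725.
Gain = 207.725 / 211.975 = 0.9799 → 0.980.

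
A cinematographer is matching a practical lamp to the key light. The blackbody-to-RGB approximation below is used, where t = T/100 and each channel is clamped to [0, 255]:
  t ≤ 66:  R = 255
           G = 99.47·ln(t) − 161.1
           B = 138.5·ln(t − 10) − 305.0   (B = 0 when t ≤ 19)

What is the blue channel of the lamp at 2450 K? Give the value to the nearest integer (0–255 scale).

t = 2450/100 = 24.5; the t ≤ 66 branch applies.
B = 138.5·ln(24.5 − 10) − 305.0 = 138.5·ln 14.5 − 305.0 = 138.5·2.6741 − 305.0 = 65.370.
Rounded: 65.

65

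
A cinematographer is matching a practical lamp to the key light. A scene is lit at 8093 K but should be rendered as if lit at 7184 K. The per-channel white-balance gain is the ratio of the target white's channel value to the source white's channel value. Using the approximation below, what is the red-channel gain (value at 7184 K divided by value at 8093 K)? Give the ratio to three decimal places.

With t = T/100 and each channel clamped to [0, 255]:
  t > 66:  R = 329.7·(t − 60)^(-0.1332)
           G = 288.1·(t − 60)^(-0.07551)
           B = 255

At 8093 K (t = 80.93):
  R = 329.7·(80.93 − 60)^(-0.1332) = 329.7·20.93^(-0.1332) = 329.7·0.66692 = 219.883.
At 7184 K (t = 71.84):
  R = 329.7·(71.84 − 60)^(-0.1332) = 329.7·11.84^(-0.1332) = 329.7·0.71950 = 237.218.
Gain = 237.218 / 219.883 = 1.0788 → 1.079.

1.079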